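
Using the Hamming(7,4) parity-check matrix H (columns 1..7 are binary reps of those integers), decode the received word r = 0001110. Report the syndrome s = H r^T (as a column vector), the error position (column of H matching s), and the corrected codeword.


s = (1, 1, 1)^T, error position = 7, corrected codeword c = 0001111

Compute s = H r^T mod 2 one row at a time:
  s_1 = 1 + 1 + 1 + 0 = 3 ≡ 1 (mod 2).
  s_2 = 0 + 0 + 1 + 0 = 1 ≡ 1 (mod 2).
  s_3 = 0 + 0 + 1 + 0 = 1 ≡ 1 (mod 2).
s = (1, 1, 1)^T — this equals column 7 of H (binary 111), so error is at position 7.
Correct: flip bit 7 of r = 0001110 to get c = 0001111.


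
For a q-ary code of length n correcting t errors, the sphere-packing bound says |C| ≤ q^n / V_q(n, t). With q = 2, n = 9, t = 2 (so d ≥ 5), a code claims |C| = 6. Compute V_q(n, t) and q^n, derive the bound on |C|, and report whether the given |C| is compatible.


V_q(n, t) = 46, q^n = 512, Hamming bound = 11, |C| = 6 ≤ bound (satisfied).

Step 1: Compute V_q(n, t) = Σ_{j=0}^2 C(n, j) (q−1)^j.
  j = 0: C(9,0)·(1)^0 = 1·1 = 1.
  j = 1: C(9,1)·(1)^1 = 9·1 = 9.
  j = 2: C(9,2)·(1)^2 = 36·1 = 36.
  V_q(n, t) = 1 + 9 + 36 = 46.
Step 2: q^n = 2^9 = 512.
Step 3: Hamming bound ⌊q^n / V_q(n,t)⌋ = ⌊512/46⌋ = 11.
Step 4: Compare |C| = 6 to 11: satisfied.
The claimed |C| lies below the Hamming bound.


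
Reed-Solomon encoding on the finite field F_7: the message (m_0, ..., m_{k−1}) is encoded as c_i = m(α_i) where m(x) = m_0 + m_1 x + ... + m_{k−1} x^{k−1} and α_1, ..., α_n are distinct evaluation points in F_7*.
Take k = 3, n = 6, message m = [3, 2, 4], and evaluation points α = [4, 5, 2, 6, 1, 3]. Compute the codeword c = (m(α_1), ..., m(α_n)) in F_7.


c = [5, 1, 2, 5, 2, 3]

Message polynomial: m(x) = 3 + 2·x + 4·x^2 (mod 7).
For each evaluation point α_i, compute m(α_i) mod 7:
  α_1 = 4: Horner steps 4 → 4 → 5, so m(4) = 5.
  α_2 = 5: Horner steps 4 → 1 → 1, so m(5) = 1.
  α_3 = 2: Horner steps 4 → 3 → 2, so m(2) = 2.
  α_4 = 6: Horner steps 4 → 5 → 5, so m(6) = 5.
  α_5 = 1: Horner steps 4 → 6 → 2, so m(1) = 2.
  α_6 = 3: Horner steps 4 → 0 → 3, so m(3) = 3.
Codeword c = [5, 1, 2, 5, 2, 3] ∈ F_7^6.


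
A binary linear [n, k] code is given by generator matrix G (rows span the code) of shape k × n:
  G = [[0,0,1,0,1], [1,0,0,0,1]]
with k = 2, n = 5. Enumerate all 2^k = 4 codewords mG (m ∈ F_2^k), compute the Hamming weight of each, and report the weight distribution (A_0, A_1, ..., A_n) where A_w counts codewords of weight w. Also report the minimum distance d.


Weight distribution: A_0 = 1, A_2 = 3. Minimum distance d = 2.

Enumerate all 2^2 = 4 messages m ∈ F_2^2.
For each, compute codeword c = mG in F_2^5, then tally its weight.
  m = 00 → c = 00000, weight = 0.
  m = 10 → c = 00101, weight = 2.
  m = 01 → c = 10001, weight = 2.
  m = 11 → c = 10100, weight = 2.
Tally weights:
  weight 0: 1 codewords.
  weight 2: 3 codewords.
Minimum distance d = smallest w > 0 with A_w > 0 = 2.
Sanity: Σ A_w = 4 = 2^2 = 4 ✓.


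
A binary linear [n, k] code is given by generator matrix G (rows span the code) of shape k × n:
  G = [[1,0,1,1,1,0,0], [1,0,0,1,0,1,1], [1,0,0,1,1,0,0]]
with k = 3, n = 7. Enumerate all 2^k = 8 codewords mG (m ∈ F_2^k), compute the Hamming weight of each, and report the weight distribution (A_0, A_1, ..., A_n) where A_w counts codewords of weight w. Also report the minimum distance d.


Weight distribution: A_0 = 1, A_1 = 1, A_3 = 2, A_4 = 3, A_5 = 1. Minimum distance d = 1.

Enumerate all 2^3 = 8 messages m ∈ F_2^3.
For each, compute codeword c = mG in F_2^7, then tally its weight.
  m = 000 → c = 0000000, weight = 0.
  m = 100 → c = 1011100, weight = 4.
  m = 010 → c = 1001011, weight = 4.
  m = 110 → c = 0010111, weight = 4.
  m = 001 → c = 1001100, weight = 3.
  m = 101 → c = 0010000, weight = 1.
  m = 011 → c = 0000111, weight = 3.
  m = 111 → c = 1011011, weight = 5.
Tally weights:
  weight 0: 1 codewords.
  weight 1: 1 codewords.
  weight 3: 2 codewords.
  weight 4: 3 codewords.
  weight 5: 1 codewords.
Minimum distance d = smallest w > 0 with A_w > 0 = 1.
Sanity: Σ A_w = 8 = 2^3 = 8 ✓.


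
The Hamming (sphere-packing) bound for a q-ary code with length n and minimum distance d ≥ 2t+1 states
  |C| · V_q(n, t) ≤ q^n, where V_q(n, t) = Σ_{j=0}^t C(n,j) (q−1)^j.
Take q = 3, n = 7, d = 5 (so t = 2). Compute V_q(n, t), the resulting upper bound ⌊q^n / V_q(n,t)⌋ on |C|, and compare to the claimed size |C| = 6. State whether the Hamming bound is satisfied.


V_q(n, t) = 99, q^n = 2187, Hamming bound = 22, |C| = 6 ≤ bound (satisfied).

Step 1: Compute V_q(n, t) = Σ_{j=0}^2 C(n, j) (q−1)^j.
  j = 0: C(7,0)·(2)^0 = 1·1 = 1.
  j = 1: C(7,1)·(2)^1 = 7·2 = 14.
  j = 2: C(7,2)·(2)^2 = 21·4 = 84.
  V_q(n, t) = 1 + 14 + 84 = 99.
Step 2: q^n = 3^7 = 2187.
Step 3: Hamming bound ⌊q^n / V_q(n,t)⌋ = ⌊2187/99⌋ = 22.
Step 4: Compare |C| = 6 to 22: satisfied.
The claimed |C| lies below the Hamming bound.


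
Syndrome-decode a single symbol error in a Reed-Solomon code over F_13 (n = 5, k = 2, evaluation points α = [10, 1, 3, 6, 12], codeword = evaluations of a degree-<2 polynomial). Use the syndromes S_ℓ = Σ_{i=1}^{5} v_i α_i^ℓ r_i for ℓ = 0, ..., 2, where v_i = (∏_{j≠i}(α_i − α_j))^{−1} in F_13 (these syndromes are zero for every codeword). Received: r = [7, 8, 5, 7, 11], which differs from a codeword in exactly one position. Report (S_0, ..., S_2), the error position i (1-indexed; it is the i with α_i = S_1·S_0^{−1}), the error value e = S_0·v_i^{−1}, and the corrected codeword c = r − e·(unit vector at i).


S = (2, 7, 5), error at position 1, error magnitude e = 6, c = [1, 8, 5, 7, 11].

Step 1: column multipliers v_i = (∏_{j≠i}(α_i − α_j))^{−1} mod 13.
  i = 1 (α = 10): (10−1)(10−3)(10−6)(10−12) = 9·7·4·(−2) = −504 ≡ 3, so v_1 = 3^{−1} = 9 (mod 13).
  i = 2 (α = 1): (1−10)(1−3)(1−6)(1−12) = (−9)·(−2)·(−5)·(−11) = 990 ≡ 2, so v_2 = 2^{−1} = 7 (mod 13).
  i = 3 (α = 3): (3−10)(3−1)(3−6)(3−12) = (−7)·2·(−3)·(−9) = −378 ≡ 12, so v_3 = 12^{−1} = 12 (mod 13).
  i = 4 (α = 6): (6−10)(6−1)(6−3)(6−12) = (−4)·5·3·(−6) = 360 ≡ 9, so v_4 = 9^{−1} = 3 (mod 13).
  i = 5 (α = 12): (12−10)(12−1)(12−3)(12−6) = 2·11·9·6 = 1188 ≡ 5, so v_5 = 5^{−1} = 8 (mod 13).
  v = [9, 7, 12, 3, 8].
Step 2: syndromes of r = [7, 8, 5, 7, 11] (all sums mod 13).
  S_0 = Σ v_i r_i = 9·7 + 7·8 + 12·5 + 3·7 + 8·11 = 288 ≡ 2.
  S_1 = Σ v_i α_i r_i = 9·10·7 + 7·1·8 + 12·3·5 + 3·6·7 + 8·12·11 = 2048 ≡ 7.
  α_i^2 mod 13 = [9, 1, 9, 10, 1].
  S_2 = Σ v_i α_i^2 r_i = 9·9·7 + 7·1·8 + 12·9·5 + 3·10·7 + 8·1·11 = 1461 ≡ 5.
  S = (2, 7, 5) ≠ 0, so r is not a codeword (an error is present).
Step 3: locate the error. For a single error e at position i, S_ℓ = v_i·e·α_i^ℓ, so α_err = S_1/S_0.
  S_0^{−1} = 2^{−1} = 7 (mod 13), so α_err = 7·7 = 49 ≡ 10 = α_1. Error position i = 1.
  Consistency check: S_2/S_1 = 5·2 = 10 ≡ 10 = α_err ✓ (single-error assumption holds).
Step 4: error magnitude e = S_0/v_1 = S_0·∏_{j≠1}(α_1 − α_j) = 2·3 = 6 ≡ 6 (mod 13).
Step 5: correct position 1: c_1 = r_1 − e = 7 − 6 ≡ 1 (mod 13). Hence c = [1, 8, 5, 7, 11].
  Check: interpolating c through the α_i gives m(x) = 3 + 5·x (degree < 2) with m(α_i) = c_i for every i, so c is indeed a codeword.


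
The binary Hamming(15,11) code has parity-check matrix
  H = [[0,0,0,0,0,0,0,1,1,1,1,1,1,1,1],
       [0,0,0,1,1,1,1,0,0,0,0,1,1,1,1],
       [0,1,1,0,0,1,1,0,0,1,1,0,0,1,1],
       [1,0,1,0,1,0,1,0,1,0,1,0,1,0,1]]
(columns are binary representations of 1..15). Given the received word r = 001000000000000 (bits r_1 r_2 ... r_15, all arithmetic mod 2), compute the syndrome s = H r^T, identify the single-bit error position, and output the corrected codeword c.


s = (0, 0, 1, 1)^T, error position = 3, corrected codeword c = 000000000000000

Compute s = H r^T mod 2 one row at a time:
  s_1 = 0 + 0 + 0 + 0 + 0 + 0 + 0 + 0 = 0 ≡ 0 (mod 2).
  s_2 = 0 + 0 + 0 + 0 + 0 + 0 + 0 + 0 = 0 ≡ 0 (mod 2).
  s_3 = 0 + 1 + 0 + 0 + 0 + 0 + 0 + 0 = 1 ≡ 1 (mod 2).
  s_4 = 0 + 1 + 0 + 0 + 0 + 0 + 0 + 0 = 1 ≡ 1 (mod 2).
s = (0, 0, 1, 1)^T — this equals column 3 of H (binary 0011), so error is at position 3.
Correct: flip bit 3 of r = 001000000000000 to get c = 000000000000000.


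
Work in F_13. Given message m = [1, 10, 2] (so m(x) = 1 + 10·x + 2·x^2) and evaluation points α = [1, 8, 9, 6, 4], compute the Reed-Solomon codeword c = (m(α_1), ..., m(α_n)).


c = [0, 1, 6, 3, 8]

Message polynomial: m(x) = 1 + 10·x + 2·x^2 (mod 13).
For each evaluation point α_i, compute m(α_i) mod 13:
  α_1 = 1: Horner steps 2 → 12 → 0, so m(1) = 0.
  α_2 = 8: Horner steps 2 → 0 → 1, so m(8) = 1.
  α_3 = 9: Horner steps 2 → 2 → 6, so m(9) = 6.
  α_4 = 6: Horner steps 2 → 9 → 3, so m(6) = 3.
  α_5 = 4: Horner steps 2 → 5 → 8, so m(4) = 8.
Codeword c = [0, 1, 6, 3, 8] ∈ F_13^5.


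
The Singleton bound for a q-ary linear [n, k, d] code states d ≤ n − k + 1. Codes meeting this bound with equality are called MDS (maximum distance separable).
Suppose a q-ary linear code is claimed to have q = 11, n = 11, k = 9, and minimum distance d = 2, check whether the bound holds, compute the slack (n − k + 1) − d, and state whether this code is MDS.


Singleton RHS = n − k + 1 = 3, slack = 1, bound satisfied, not MDS.

Singleton bound: d ≤ n − k + 1.
Here n = 11, k = 9, so n − k + 1 = 3.
Given d = 2, check d ≤ 3: YES.
Slack = (n − k + 1) − d = 1.
The code is NOT MDS (slack = 1 > 0).
Description: the claimed parameters are [11, 9, 2]_11; such a code would be non-MDS.


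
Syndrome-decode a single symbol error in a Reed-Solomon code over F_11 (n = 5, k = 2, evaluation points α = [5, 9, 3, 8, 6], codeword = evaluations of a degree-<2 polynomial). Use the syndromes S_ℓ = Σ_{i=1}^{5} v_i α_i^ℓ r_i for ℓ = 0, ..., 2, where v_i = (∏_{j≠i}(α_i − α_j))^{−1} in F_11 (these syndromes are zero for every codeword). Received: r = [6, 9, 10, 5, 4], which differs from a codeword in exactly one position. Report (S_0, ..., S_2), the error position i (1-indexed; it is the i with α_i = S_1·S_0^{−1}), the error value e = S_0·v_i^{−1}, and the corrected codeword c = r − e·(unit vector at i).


S = (9, 6, 4), error at position 4, error magnitude e = 5, c = [6, 9, 10, 0, 4].

Step 1: column multipliers v_i = (∏_{j≠i}(α_i − α_j))^{−1} mod 11.
  i = 1 (α = 5): (5−9)(5−3)(5−8)(5−6) = (−4)·2·(−3)·(−1) = −24 ≡ 9, so v_1 = 9^{−1} = 5 (mod 11).
  i = 2 (α = 9): (9−5)(9−3)(9−8)(9−6) = 4·6·1·3 = 72 ≡ 6, so v_2 = 6^{−1} = 2 (mod 11).
  i = 3 (α = 3): (3−5)(3−9)(3−8)(3−6) = (−2)·(−6)·(−5)·(−3) = 180 ≡ 4, so v_3 = 4^{−1} = 3 (mod 11).
  i = 4 (α = 8): (8−5)(8−9)(8−3)(8−6) = 3·(−1)·5·2 = −30 ≡ 3, so v_4 = 3^{−1} = 4 (mod 11).
  i = 5 (α = 6): (6−5)(6−9)(6−3)(6−8) = 1·(−3)·3·(−2) = 18 ≡ 7, so v_5 = 7^{−1} = 8 (mod 11).
  v = [5, 2, 3, 4, 8].
Step 2: syndromes of r = [6, 9, 10, 5, 4] (all sums mod 11).
  S_0 = Σ v_i r_i = 5·6 + 2·9 + 3·10 + 4·5 + 8·4 = 130 ≡ 9.
  S_1 = Σ v_i α_i r_i = 5·5·6 + 2·9·9 + 3·3·10 + 4·8·5 + 8·6·4 = 754 ≡ 6.
  α_i^2 mod 11 = [3, 4, 9, 9, 3].
  S_2 = Σ v_i α_i^2 r_i = 5·3·6 + 2·4·9 + 3·9·10 + 4·9·5 + 8·3·4 = 708 ≡ 4.
  S = (9, 6, 4) ≠ 0, so r is not a codeword (an error is present).
Step 3: locate the error. For a single error e at position i, S_ℓ = v_i·e·α_i^ℓ, so α_err = S_1/S_0.
  S_0^{−1} = 9^{−1} = 5 (mod 11), so α_err = 6·5 = 30 ≡ 8 = α_4. Error position i = 4.
  Consistency check: S_2/S_1 = 4·2 = 8 ≡ 8 = α_err ✓ (single-error assumption holds).
Step 4: error magnitude e = S_0/v_4 = S_0·∏_{j≠4}(α_4 − α_j) = 9·3 = 27 ≡ 5 (mod 11).
Step 5: correct position 4: c_4 = r_4 − e = 5 − 5 ≡ 0 (mod 11). Hence c = [6, 9, 10, 0, 4].
  Check: interpolating c through the α_i gives m(x) = 5 + 9·x (degree < 2) with m(α_i) = c_i for every i, so c is indeed a codeword.


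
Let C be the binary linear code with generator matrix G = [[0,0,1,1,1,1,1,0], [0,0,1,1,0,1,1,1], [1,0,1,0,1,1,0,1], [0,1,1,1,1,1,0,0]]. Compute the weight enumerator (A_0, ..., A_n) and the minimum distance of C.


Weight distribution: A_0 = 1, A_2 = 2, A_3 = 1, A_4 = 5, A_5 = 6, A_7 = 1. Minimum distance d = 2.

Enumerate all 2^4 = 16 messages m ∈ F_2^4.
For each, compute codeword c = mG in F_2^8, then tally its weight.
  m = 0000 → c = 00000000, weight = 0.
  m = 1000 → c = 00111110, weight = 5.
  m = 0100 → c = 00110111, weight = 5.
  m = 1100 → c = 00001001, weight = 2.
  m = 0010 → c = 10101101, weight = 5.
  m = 1010 → c = 10010011, weight = 4.
  m = 0110 → c = 10011010, weight = 4.
  m = 1110 → c = 10100100, weight = 3.
  m = 0001 → c = 01111100, weight = 5.
  m = 1001 → c = 01000010, weight = 2.
  m = 0101 → c = 01001011, weight = 4.
  m = 1101 → c = 01110101, weight = 5.
  m = 0011 → c = 11010001, weight = 4.
  m = 1011 → c = 11101111, weight = 7.
  m = 0111 → c = 11100110, weight = 5.
  m = 1111 → c = 11011000, weight = 4.
Tally weights:
  weight 0: 1 codewords.
  weight 2: 2 codewords.
  weight 3: 1 codewords.
  weight 4: 5 codewords.
  weight 5: 6 codewords.
  weight 7: 1 codewords.
Minimum distance d = smallest w > 0 with A_w > 0 = 2.
Sanity: Σ A_w = 16 = 2^4 = 16 ✓.


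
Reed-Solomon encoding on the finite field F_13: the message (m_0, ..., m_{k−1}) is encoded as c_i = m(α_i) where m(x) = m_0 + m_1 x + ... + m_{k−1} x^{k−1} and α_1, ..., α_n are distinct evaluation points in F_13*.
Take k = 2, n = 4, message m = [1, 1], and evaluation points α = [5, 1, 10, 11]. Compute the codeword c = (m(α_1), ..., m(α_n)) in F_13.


c = [6, 2, 11, 12]

Message polynomial: m(x) = 1 + 1·x (mod 13).
For each evaluation point α_i, compute m(α_i) mod 13:
  α_1 = 5: Horner steps 1 → 6, so m(5) = 6.
  α_2 = 1: Horner steps 1 → 2, so m(1) = 2.
  α_3 = 10: Horner steps 1 → 11, so m(10) = 11.
  α_4 = 11: Horner steps 1 → 12, so m(11) = 12.
Codeword c = [6, 2, 11, 12] ∈ F_13^4.


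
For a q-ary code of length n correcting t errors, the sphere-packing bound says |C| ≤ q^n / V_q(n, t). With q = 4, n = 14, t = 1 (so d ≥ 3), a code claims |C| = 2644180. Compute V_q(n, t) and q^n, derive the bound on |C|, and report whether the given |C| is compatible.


V_q(n, t) = 43, q^n = 268435456, Hamming bound = 6242685, |C| = 2644180 ≤ bound (satisfied).

Step 1: Compute V_q(n, t) = Σ_{j=0}^1 C(n, j) (q−1)^j.
  j = 0: C(14,0)·(3)^0 = 1·1 = 1.
  j = 1: C(14,1)·(3)^1 = 14·3 = 42.
  V_q(n, t) = 1 + 42 = 43.
Step 2: q^n = 4^14 = 268435456.
Step 3: Hamming bound ⌊q^n / V_q(n,t)⌋ = ⌊268435456/43⌋ = 6242685.
Step 4: Compare |C| = 2644180 to 6242685: satisfied.
The claimed |C| lies below the Hamming bound.


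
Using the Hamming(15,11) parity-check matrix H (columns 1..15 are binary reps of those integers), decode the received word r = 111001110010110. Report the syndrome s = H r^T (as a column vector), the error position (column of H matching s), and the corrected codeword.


s = (0, 0, 0, 1)^T, error position = 1, corrected codeword c = 011001110010110

Compute s = H r^T mod 2 one row at a time:
  s_1 = 1 + 0 + 0 + 1 + 0 + 1 + 1 + 0 = 4 ≡ 0 (mod 2).
  s_2 = 0 + 0 + 1 + 1 + 0 + 1 + 1 + 0 = 4 ≡ 0 (mod 2).
  s_3 = 1 + 1 + 1 + 1 + 0 + 1 + 1 + 0 = 6 ≡ 0 (mod 2).
  s_4 = 1 + 1 + 0 + 1 + 0 + 1 + 1 + 0 = 5 ≡ 1 (mod 2).
s = (0, 0, 0, 1)^T — this equals column 1 of H (binary 0001), so error is at position 1.
Correct: flip bit 1 of r = 111001110010110 to get c = 011001110010110.


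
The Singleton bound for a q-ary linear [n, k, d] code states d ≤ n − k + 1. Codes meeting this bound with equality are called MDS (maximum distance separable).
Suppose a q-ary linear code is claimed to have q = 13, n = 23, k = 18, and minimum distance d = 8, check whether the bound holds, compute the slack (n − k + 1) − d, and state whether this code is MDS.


Singleton RHS = n − k + 1 = 6, slack = -2, bound violated (no such code; not MDS).

Singleton bound: d ≤ n − k + 1.
Here n = 23, k = 18, so n − k + 1 = 6.
Given d = 8, check d ≤ 6: NO.
Slack = (n − k + 1) − d = -2.
The slack is negative: d = 8 exceeds n − k + 1 = 6 by 2, so the Singleton bound is violated and no linear [23, 18, 8]_13 code can exist. In particular it is not MDS (MDS requires d = n − k + 1 exactly).
Description: the claimed parameters are [23, 18, 8]_13; such a code would be impossible (violates the Singleton bound).


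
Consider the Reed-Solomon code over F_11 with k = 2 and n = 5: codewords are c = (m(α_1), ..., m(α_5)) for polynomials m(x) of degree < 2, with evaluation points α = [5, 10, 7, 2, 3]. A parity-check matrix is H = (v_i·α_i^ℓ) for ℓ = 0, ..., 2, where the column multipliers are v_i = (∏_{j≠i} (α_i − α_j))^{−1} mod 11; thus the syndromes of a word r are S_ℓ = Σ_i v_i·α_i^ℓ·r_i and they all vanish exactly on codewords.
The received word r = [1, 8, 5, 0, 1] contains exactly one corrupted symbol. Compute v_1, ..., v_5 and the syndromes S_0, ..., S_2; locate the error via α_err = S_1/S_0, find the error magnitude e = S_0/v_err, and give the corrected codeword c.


S = (4, 9, 1), error at position 1, error magnitude e = 9, c = [3, 8, 5, 0, 1].

Step 1: column multipliers v_i = (∏_{j≠i}(α_i − α_j))^{−1} mod 11.
  i = 1 (α = 5): (5−10)(5−7)(5−2)(5−3) = (−5)·(−2)·3·2 = 60 ≡ 5, so v_1 = 5^{−1} = 9 (mod 11).
  i = 2 (α = 10): (10−5)(10−7)(10−2)(10−3) = 5·3·8·7 = 840 ≡ 4, so v_2 = 4^{−1} = 3 (mod 11).
  i = 3 (α = 7): (7−5)(7−10)(7−2)(7−3) = 2·(−3)·5·4 = −120 ≡ 1, so v_3 = 1^{−1} = 1 (mod 11).
  i = 4 (α = 2): (2−5)(2−10)(2−7)(2−3) = (−3)·(−8)·(−5)·(−1) = 120 ≡ 10, so v_4 = 10^{−1} = 10 (mod 11).
  i = 5 (α = 3): (3−5)(3−10)(3−7)(3−2) = (−2)·(−7)·(−4)·1 = −56 ≡ 10, so v_5 = 10^{−1} = 10 (mod 11).
  v = [9, 3, 1, 10, 10].
Step 2: syndromes of r = [1, 8, 5, 0, 1] (all sums mod 11).
  S_0 = Σ v_i r_i = 9·1 + 3·8 + 1·5 + 10·0 + 10·1 = 48 ≡ 4.
  S_1 = Σ v_i α_i r_i = 9·5·1 + 3·10·8 + 1·7·5 + 10·2·0 + 10·3·1 = 350 ≡ 9.
  α_i^2 mod 11 = [3, 1, 5, 4, 9].
  S_2 = Σ v_i α_i^2 r_i = 9·3·1 + 3·1·8 + 1·5·5 + 10·4·0 + 10·9·1 = 166 ≡ 1.
  S = (4, 9, 1) ≠ 0, so r is not a codeword (an error is present).
Step 3: locate the error. For a single error e at position i, S_ℓ = v_i·e·α_i^ℓ, so α_err = S_1/S_0.
  S_0^{−1} = 4^{−1} = 3 (mod 11), so α_err = 9·3 = 27 ≡ 5 = α_1. Error position i = 1.
  Consistency check: S_2/S_1 = 1·5 = 5 ≡ 5 = α_err ✓ (single-error assumption holds).
Step 4: error magnitude e = S_0/v_1 = S_0·∏_{j≠1}(α_1 − α_j) = 4·5 = 20 ≡ 9 (mod 11).
Step 5: correct position 1: c_1 = r_1 − e = 1 − 9 ≡ 3 (mod 11). Hence c = [3, 8, 5, 0, 1].
  Check: interpolating c through the α_i gives m(x) = 9 + 1·x (degree < 2) with m(α_i) = c_i for every i, so c is indeed a codeword.


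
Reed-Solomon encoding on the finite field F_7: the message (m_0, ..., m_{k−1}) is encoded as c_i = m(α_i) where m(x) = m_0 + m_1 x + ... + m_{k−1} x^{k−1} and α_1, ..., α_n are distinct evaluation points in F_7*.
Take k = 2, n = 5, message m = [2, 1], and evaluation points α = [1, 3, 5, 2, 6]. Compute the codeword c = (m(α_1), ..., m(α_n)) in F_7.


c = [3, 5, 0, 4, 1]

Message polynomial: m(x) = 2 + 1·x (mod 7).
For each evaluation point α_i, compute m(α_i) mod 7:
  α_1 = 1: Horner steps 1 → 3, so m(1) = 3.
  α_2 = 3: Horner steps 1 → 5, so m(3) = 5.
  α_3 = 5: Horner steps 1 → 0, so m(5) = 0.
  α_4 = 2: Horner steps 1 → 4, so m(2) = 4.
  α_5 = 6: Horner steps 1 → 1, so m(6) = 1.
Codeword c = [3, 5, 0, 4, 1] ∈ F_7^5.


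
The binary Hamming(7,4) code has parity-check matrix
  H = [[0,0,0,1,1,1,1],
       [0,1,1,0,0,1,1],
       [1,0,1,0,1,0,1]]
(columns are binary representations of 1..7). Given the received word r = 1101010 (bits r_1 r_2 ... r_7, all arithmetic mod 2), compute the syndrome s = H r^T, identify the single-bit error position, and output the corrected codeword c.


s = (0, 0, 1)^T, error position = 1, corrected codeword c = 0101010

Compute s = H r^T mod 2 one row at a time:
  s_1 = 1 + 0 + 1 + 0 = 2 ≡ 0 (mod 2).
  s_2 = 1 + 0 + 1 + 0 = 2 ≡ 0 (mod 2).
  s_3 = 1 + 0 + 0 + 0 = 1 ≡ 1 (mod 2).
s = (0, 0, 1)^T — this equals column 1 of H (binary 001), so error is at position 1.
Correct: flip bit 1 of r = 1101010 to get c = 0101010.


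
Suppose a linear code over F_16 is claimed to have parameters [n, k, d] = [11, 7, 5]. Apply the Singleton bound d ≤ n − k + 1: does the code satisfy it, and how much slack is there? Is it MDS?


Singleton RHS = n − k + 1 = 5, slack = 0, bound satisfied, MDS.

Singleton bound: d ≤ n − k + 1.
Here n = 11, k = 7, so n − k + 1 = 5.
Given d = 5, check d ≤ 5: YES.
Slack = (n − k + 1) − d = 0.
The code is MDS (slack = 0).
Description: the claimed parameters are [11, 7, 5]_16; such a code would be MDS (meets Singleton bound).


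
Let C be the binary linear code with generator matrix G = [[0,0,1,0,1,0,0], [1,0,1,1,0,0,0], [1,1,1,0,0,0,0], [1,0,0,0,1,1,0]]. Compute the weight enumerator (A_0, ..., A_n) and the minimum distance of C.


Weight distribution: A_0 = 1, A_2 = 4, A_3 = 6, A_4 = 3, A_5 = 2. Minimum distance d = 2.

Enumerate all 2^4 = 16 messages m ∈ F_2^4.
For each, compute codeword c = mG in F_2^7, then tally its weight.
  m = 0000 → c = 0000000, weight = 0.
  m = 1000 → c = 0010100, weight = 2.
  m = 0100 → c = 1011000, weight = 3.
  m = 1100 → c = 1001100, weight = 3.
  m = 0010 → c = 1110000, weight = 3.
  m = 1010 → c = 1100100, weight = 3.
  m = 0110 → c = 0101000, weight = 2.
  m = 1110 → c = 0111100, weight = 4.
  m = 0001 → c = 1000110, weight = 3.
  m = 1001 → c = 1010010, weight = 3.
  m = 0101 → c = 0011110, weight = 4.
  m = 1101 → c = 0001010, weight = 2.
  m = 0011 → c = 0110110, weight = 4.
  m = 1011 → c = 0100010, weight = 2.
  m = 0111 → c = 1101110, weight = 5.
  m = 1111 → c = 1111010, weight = 5.
Tally weights:
  weight 0: 1 codewords.
  weight 2: 4 codewords.
  weight 3: 6 codewords.
  weight 4: 3 codewords.
  weight 5: 2 codewords.
Minimum distance d = smallest w > 0 with A_w > 0 = 2.
Sanity: Σ A_w = 16 = 2^4 = 16 ✓.


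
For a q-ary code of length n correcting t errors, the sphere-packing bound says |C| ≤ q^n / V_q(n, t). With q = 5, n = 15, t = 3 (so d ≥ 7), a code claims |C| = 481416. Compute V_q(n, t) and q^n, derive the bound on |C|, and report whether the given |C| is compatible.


V_q(n, t) = 30861, q^n = 30517578125, Hamming bound = 988871, |C| = 481416 ≤ bound (satisfied).

Step 1: Compute V_q(n, t) = Σ_{j=0}^3 C(n, j) (q−1)^j.
  j = 0: C(15,0)·(4)^0 = 1·1 = 1.
  j = 1: C(15,1)·(4)^1 = 15·4 = 60.
  j = 2: C(15,2)·(4)^2 = 105·16 = 1680.
  j = 3: C(15,3)·(4)^3 = 455·64 = 29120.
  V_q(n, t) = 1 + 60 + 1680 + 29120 = 30861.
Step 2: q^n = 5^15 = 30517578125.
Step 3: Hamming bound ⌊q^n / V_q(n,t)⌋ = ⌊30517578125/30861⌋ = 988871.
Step 4: Compare |C| = 481416 to 988871: satisfied.
The claimed |C| lies below the Hamming bound.


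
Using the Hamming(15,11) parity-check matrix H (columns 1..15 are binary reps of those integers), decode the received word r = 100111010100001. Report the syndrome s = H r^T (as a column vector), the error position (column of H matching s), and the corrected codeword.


s = (1, 0, 1, 1)^T, error position = 11, corrected codeword c = 100111010110001

Compute s = H r^T mod 2 one row at a time:
  s_1 = 1 + 0 + 1 + 0 + 0 + 0 + 0 + 1 = 3 ≡ 1 (mod 2).
  s_2 = 1 + 1 + 1 + 0 + 0 + 0 + 0 + 1 = 4 ≡ 0 (mod 2).
  s_3 = 0 + 0 + 1 + 0 + 1 + 0 + 0 + 1 = 3 ≡ 1 (mod 2).
  s_4 = 1 + 0 + 1 + 0 + 0 + 0 + 0 + 1 = 3 ≡ 1 (mod 2).
s = (1, 0, 1, 1)^T — this equals column 11 of H (binary 1011), so error is at position 11.
Correct: flip bit 11 of r = 100111010100001 to get c = 100111010110001.


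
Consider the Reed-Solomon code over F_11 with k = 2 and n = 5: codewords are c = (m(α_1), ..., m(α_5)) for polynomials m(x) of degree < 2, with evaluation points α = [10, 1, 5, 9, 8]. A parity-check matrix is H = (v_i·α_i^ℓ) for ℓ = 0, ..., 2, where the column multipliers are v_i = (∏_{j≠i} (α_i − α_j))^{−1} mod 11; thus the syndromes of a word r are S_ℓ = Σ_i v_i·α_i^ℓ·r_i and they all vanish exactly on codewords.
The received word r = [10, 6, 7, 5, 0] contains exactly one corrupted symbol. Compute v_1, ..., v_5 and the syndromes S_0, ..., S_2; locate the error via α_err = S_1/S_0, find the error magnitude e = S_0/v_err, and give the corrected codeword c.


S = (10, 10, 10), error at position 2, error magnitude e = 8, c = [10, 9, 7, 5, 0].

Step 1: column multipliers v_i = (∏_{j≠i}(α_i − α_j))^{−1} mod 11.
  i = 1 (α = 10): (10−1)(10−5)(10−9)(10−8) = 9·5·1·2 = 90 ≡ 2, so v_1 = 2^{−1} = 6 (mod 11).
  i = 2 (α = 1): (1−10)(1−5)(1−9)(1−8) = (−9)·(−4)·(−8)·(−7) = 2016 ≡ 3, so v_2 = 3^{−1} = 4 (mod 11).
  i = 3 (α = 5): (5−10)(5−1)(5−9)(5−8) = (−5)·4·(−4)·(−3) = −240 ≡ 2, so v_3 = 2^{−1} = 6 (mod 11).
  i = 4 (α = 9): (9−10)(9−1)(9−5)(9−8) = (−1)·8·4·1 = −32 ≡ 1, so v_4 = 1^{−1} = 1 (mod 11).
  i = 5 (α = 8): (8−10)(8−1)(8−5)(8−9) = (−2)·7·3·(−1) = 42 ≡ 9, so v_5 = 9^{−1} = 5 (mod 11).
  v = [6, 4, 6, 1, 5].
Step 2: syndromes of r = [10, 6, 7, 5, 0] (all sums mod 11).
  S_0 = Σ v_i r_i = 6·10 + 4·6 + 6·7 + 1·5 + 5·0 = 131 ≡ 10.
  S_1 = Σ v_i α_i r_i = 6·10·10 + 4·1·6 + 6·5·7 + 1·9·5 + 5·8·0 = 879 ≡ 10.
  α_i^2 mod 11 = [1, 1, 3, 4, 9].
  S_2 = Σ v_i α_i^2 r_i = 6·1·10 + 4·1·6 + 6·3·7 + 1·4·5 + 5·9·0 = 230 ≡ 10.
  S = (10, 10, 10) ≠ 0, so r is not a codeword (an error is present).
Step 3: locate the error. For a single error e at position i, S_ℓ = v_i·e·α_i^ℓ, so α_err = S_1/S_0.
  S_0^{−1} = 10^{−1} = 10 (mod 11), so α_err = 10·10 = 100 ≡ 1 = α_2. Error position i = 2.
  Consistency check: S_2/S_1 = 10·10 = 100 ≡ 1 = α_err ✓ (single-error assumption holds).
Step 4: error magnitude e = S_0/v_2 = S_0·∏_{j≠2}(α_2 − α_j) = 10·3 = 30 ≡ 8 (mod 11).
Step 5: correct position 2: c_2 = r_2 − e = 6 − 8 ≡ 9 (mod 11). Hence c = [10, 9, 7, 5, 0].
  Check: interpolating c through the α_i gives m(x) = 4 + 5·x (degree < 2) with m(α_i) = c_i for every i, so c is indeed a codeword.


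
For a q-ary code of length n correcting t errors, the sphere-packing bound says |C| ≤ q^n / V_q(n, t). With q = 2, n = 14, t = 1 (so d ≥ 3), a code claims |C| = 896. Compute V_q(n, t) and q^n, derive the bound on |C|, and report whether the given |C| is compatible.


V_q(n, t) = 15, q^n = 16384, Hamming bound = 1092, |C| = 896 ≤ bound (satisfied).

Step 1: Compute V_q(n, t) = Σ_{j=0}^1 C(n, j) (q−1)^j.
  j = 0: C(14,0)·(1)^0 = 1·1 = 1.
  j = 1: C(14,1)·(1)^1 = 14·1 = 14.
  V_q(n, t) = 1 + 14 = 15.
Step 2: q^n = 2^14 = 16384.
Step 3: Hamming bound ⌊q^n / V_q(n,t)⌋ = ⌊16384/15⌋ = 1092.
Step 4: Compare |C| = 896 to 1092: satisfied.
The claimed |C| lies below the Hamming bound.


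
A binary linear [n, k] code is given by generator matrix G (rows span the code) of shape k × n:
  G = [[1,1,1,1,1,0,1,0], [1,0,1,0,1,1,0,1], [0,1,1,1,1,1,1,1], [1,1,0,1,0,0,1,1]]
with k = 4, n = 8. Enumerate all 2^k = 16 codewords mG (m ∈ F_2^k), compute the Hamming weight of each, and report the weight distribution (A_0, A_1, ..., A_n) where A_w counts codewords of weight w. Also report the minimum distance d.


Weight distribution: A_0 = 1, A_1 = 1, A_2 = 2, A_3 = 2, A_4 = 3, A_5 = 3, A_6 = 2, A_7 = 2. Minimum distance d = 1.

Enumerate all 2^4 = 16 messages m ∈ F_2^4.
For each, compute codeword c = mG in F_2^8, then tally its weight.
  m = 0000 → c = 00000000, weight = 0.
  m = 1000 → c = 11111010, weight = 6.
  m = 0100 → c = 10101101, weight = 5.
  m = 1100 → c = 01010111, weight = 5.
  m = 0010 → c = 01111111, weight = 7.
  m = 1010 → c = 10000101, weight = 3.
  m = 0110 → c = 11010010, weight = 4.
  m = 1110 → c = 00101000, weight = 2.
  m = 0001 → c = 11010011, weight = 5.
  m = 1001 → c = 00101001, weight = 3.
  m = 0101 → c = 01111110, weight = 6.
  m = 1101 → c = 10000100, weight = 2.
  m = 0011 → c = 10101100, weight = 4.
  m = 1011 → c = 01010110, weight = 4.
  m = 0111 → c = 00000001, weight = 1.
  m = 1111 → c = 11111011, weight = 7.
Tally weights:
  weight 0: 1 codewords.
  weight 1: 1 codewords.
  weight 2: 2 codewords.
  weight 3: 2 codewords.
  weight 4: 3 codewords.
  weight 5: 3 codewords.
  weight 6: 2 codewords.
  weight 7: 2 codewords.
Minimum distance d = smallest w > 0 with A_w > 0 = 1.
Sanity: Σ A_w = 16 = 2^4 = 16 ✓.


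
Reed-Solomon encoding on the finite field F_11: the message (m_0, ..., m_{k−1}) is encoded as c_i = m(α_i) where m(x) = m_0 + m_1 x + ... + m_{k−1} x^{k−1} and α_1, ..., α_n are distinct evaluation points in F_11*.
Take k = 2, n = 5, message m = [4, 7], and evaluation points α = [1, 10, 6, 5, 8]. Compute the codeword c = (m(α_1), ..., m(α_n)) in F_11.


c = [0, 8, 2, 6, 5]

Message polynomial: m(x) = 4 + 7·x (mod 11).
For each evaluation point α_i, compute m(α_i) mod 11:
  α_1 = 1: Horner steps 7 → 0, so m(1) = 0.
  α_2 = 10: Horner steps 7 → 8, so m(10) = 8.
  α_3 = 6: Horner steps 7 → 2, so m(6) = 2.
  α_4 = 5: Horner steps 7 → 6, so m(5) = 6.
  α_5 = 8: Horner steps 7 → 5, so m(8) = 5.
Codeword c = [0, 8, 2, 6, 5] ∈ F_11^5.


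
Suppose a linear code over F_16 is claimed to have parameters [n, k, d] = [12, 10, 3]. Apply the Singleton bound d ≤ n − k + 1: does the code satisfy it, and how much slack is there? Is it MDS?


Singleton RHS = n − k + 1 = 3, slack = 0, bound satisfied, MDS.

Singleton bound: d ≤ n − k + 1.
Here n = 12, k = 10, so n − k + 1 = 3.
Given d = 3, check d ≤ 3: YES.
Slack = (n − k + 1) − d = 0.
The code is MDS (slack = 0).
Description: the claimed parameters are [12, 10, 3]_16; such a code would be MDS (meets Singleton bound).


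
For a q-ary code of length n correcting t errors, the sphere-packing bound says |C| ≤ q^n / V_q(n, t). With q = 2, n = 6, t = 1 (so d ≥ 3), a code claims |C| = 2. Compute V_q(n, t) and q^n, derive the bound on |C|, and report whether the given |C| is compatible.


V_q(n, t) = 7, q^n = 64, Hamming bound = 9, |C| = 2 ≤ bound (satisfied).

Step 1: Compute V_q(n, t) = Σ_{j=0}^1 C(n, j) (q−1)^j.
  j = 0: C(6,0)·(1)^0 = 1·1 = 1.
  j = 1: C(6,1)·(1)^1 = 6·1 = 6.
  V_q(n, t) = 1 + 6 = 7.
Step 2: q^n = 2^6 = 64.
Step 3: Hamming bound ⌊q^n / V_q(n,t)⌋ = ⌊64/7⌋ = 9.
Step 4: Compare |C| = 2 to 9: satisfied.
The claimed |C| lies below the Hamming bound.


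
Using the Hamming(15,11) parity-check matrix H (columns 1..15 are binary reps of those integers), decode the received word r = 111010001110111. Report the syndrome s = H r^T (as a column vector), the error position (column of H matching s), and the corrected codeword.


s = (0, 0, 0, 1)^T, error position = 1, corrected codeword c = 011010001110111

Compute s = H r^T mod 2 one row at a time:
  s_1 = 0 + 1 + 1 + 1 + 0 + 1 + 1 + 1 = 6 ≡ 0 (mod 2).
  s_2 = 0 + 1 + 0 + 0 + 0 + 1 + 1 + 1 = 4 ≡ 0 (mod 2).
  s_3 = 1 + 1 + 0 + 0 + 1 + 1 + 1 + 1 = 6 ≡ 0 (mod 2).
  s_4 = 1 + 1 + 1 + 0 + 1 + 1 + 1 + 1 = 7 ≡ 1 (mod 2).
s = (0, 0, 0, 1)^T — this equals column 1 of H (binary 0001), so error is at position 1.
Correct: flip bit 1 of r = 111010001110111 to get c = 011010001110111.


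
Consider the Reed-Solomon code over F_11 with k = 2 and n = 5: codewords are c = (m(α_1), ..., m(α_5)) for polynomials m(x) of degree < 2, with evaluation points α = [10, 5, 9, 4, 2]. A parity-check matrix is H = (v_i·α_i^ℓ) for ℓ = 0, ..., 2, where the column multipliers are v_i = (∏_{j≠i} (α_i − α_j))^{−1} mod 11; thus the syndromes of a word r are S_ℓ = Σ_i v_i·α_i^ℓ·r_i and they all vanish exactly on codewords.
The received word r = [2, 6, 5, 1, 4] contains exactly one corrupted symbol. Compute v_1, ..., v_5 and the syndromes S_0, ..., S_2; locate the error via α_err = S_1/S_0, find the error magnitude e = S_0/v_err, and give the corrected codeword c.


S = (6, 2, 8), error at position 4, error magnitude e = 3, c = [2, 6, 5, 9, 4].

Step 1: column multipliers v_i = (∏_{j≠i}(α_i − α_j))^{−1} mod 11.
  i = 1 (α = 10): (10−5)(10−9)(10−4)(10−2) = 5·1·6·8 = 240 ≡ 9, so v_1 = 9^{−1} = 5 (mod 11).
  i = 2 (α = 5): (5−10)(5−9)(5−4)(5−2) = (−5)·(−4)·1·3 = 60 ≡ 5, so v_2 = 5^{−1} = 9 (mod 11).
  i = 3 (α = 9): (9−10)(9−5)(9−4)(9−2) = (−1)·4·5·7 = −140 ≡ 3, so v_3 = 3^{−1} = 4 (mod 11).
  i = 4 (α = 4): (4−10)(4−5)(4−9)(4−2) = (−6)·(−1)·(−5)·2 = −60 ≡ 6, so v_4 = 6^{−1} = 2 (mod 11).
  i = 5 (α = 2): (2−10)(2−5)(2−9)(2−4) = (−8)·(−3)·(−7)·(−2) = 336 ≡ 6, so v_5 = 6^{−1} = 2 (mod 11).
  v = [5, 9, 4, 2, 2].
Step 2: syndromes of r = [2, 6, 5, 1, 4] (all sums mod 11).
  S_0 = Σ v_i r_i = 5·2 + 9·6 + 4·5 + 2·1 + 2·4 = 94 ≡ 6.
  S_1 = Σ v_i α_i r_i = 5·10·2 + 9·5·6 + 4·9·5 + 2·4·1 + 2·2·4 = 574 ≡ 2.
  α_i^2 mod 11 = [1, 3, 4, 5, 4].
  S_2 = Σ v_i α_i^2 r_i = 5·1·2 + 9·3·6 + 4·4·5 + 2·5·1 + 2·4·4 = 294 ≡ 8.
  S = (6, 2, 8) ≠ 0, so r is not a codeword (an error is present).
Step 3: locate the error. For a single error e at position i, S_ℓ = v_i·e·α_i^ℓ, so α_err = S_1/S_0.
  S_0^{−1} = 6^{−1} = 2 (mod 11), so α_err = 2·2 = 4 ≡ 4 = α_4. Error position i = 4.
  Consistency check: S_2/S_1 = 8·6 = 48 ≡ 4 = α_err ✓ (single-error assumption holds).
Step 4: error magnitude e = S_0/v_4 = S_0·∏_{j≠4}(α_4 − α_j) = 6·6 = 36 ≡ 3 (mod 11).
Step 5: correct position 4: c_4 = r_4 − e = 1 − 3 ≡ 9 (mod 11). Hence c = [2, 6, 5, 9, 4].
  Check: interpolating c through the α_i gives m(x) = 10 + 8·x (degree < 2) with m(α_i) = c_i for every i, so c is indeed a codeword.


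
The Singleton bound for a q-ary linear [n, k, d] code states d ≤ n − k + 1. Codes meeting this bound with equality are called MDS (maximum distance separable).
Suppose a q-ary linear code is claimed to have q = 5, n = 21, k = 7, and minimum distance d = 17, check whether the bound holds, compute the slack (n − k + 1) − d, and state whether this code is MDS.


Singleton RHS = n − k + 1 = 15, slack = -2, bound violated (no such code; not MDS).

Singleton bound: d ≤ n − k + 1.
Here n = 21, k = 7, so n − k + 1 = 15.
Given d = 17, check d ≤ 15: NO.
Slack = (n − k + 1) − d = -2.
The slack is negative: d = 17 exceeds n − k + 1 = 15 by 2, so the Singleton bound is violated and no linear [21, 7, 17]_5 code can exist. In particular it is not MDS (MDS requires d = n − k + 1 exactly).
Description: the claimed parameters are [21, 7, 17]_5; such a code would be impossible (violates the Singleton bound).


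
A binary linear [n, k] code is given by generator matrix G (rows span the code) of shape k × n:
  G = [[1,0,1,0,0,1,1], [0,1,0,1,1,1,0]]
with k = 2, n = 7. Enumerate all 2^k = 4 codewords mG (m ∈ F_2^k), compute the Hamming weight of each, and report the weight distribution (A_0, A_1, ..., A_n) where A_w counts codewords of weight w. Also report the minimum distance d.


Weight distribution: A_0 = 1, A_4 = 2, A_6 = 1. Minimum distance d = 4.

Enumerate all 2^2 = 4 messages m ∈ F_2^2.
For each, compute codeword c = mG in F_2^7, then tally its weight.
  m = 00 → c = 0000000, weight = 0.
  m = 10 → c = 1010011, weight = 4.
  m = 01 → c = 0101110, weight = 4.
  m = 11 → c = 1111101, weight = 6.
Tally weights:
  weight 0: 1 codewords.
  weight 4: 2 codewords.
  weight 6: 1 codewords.
Minimum distance d = smallest w > 0 with A_w > 0 = 4.
Sanity: Σ A_w = 4 = 2^2 = 4 ✓.


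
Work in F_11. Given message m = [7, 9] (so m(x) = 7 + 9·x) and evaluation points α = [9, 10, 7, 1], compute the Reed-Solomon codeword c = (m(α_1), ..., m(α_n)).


c = [0, 9, 4, 5]

Message polynomial: m(x) = 7 + 9·x (mod 11).
For each evaluation point α_i, compute m(α_i) mod 11:
  α_1 = 9: Horner steps 9 → 0, so m(9) = 0.
  α_2 = 10: Horner steps 9 → 9, so m(10) = 9.
  α_3 = 7: Horner steps 9 → 4, so m(7) = 4.
  α_4 = 1: Horner steps 9 → 5, so m(1) = 5.
Codeword c = [0, 9, 4, 5] ∈ F_11^4.


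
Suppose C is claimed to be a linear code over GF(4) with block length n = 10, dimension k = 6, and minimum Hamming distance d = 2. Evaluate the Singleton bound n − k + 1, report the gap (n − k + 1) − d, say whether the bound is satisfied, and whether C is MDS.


Singleton RHS = n − k + 1 = 5, slack = 3, bound satisfied, not MDS.

Singleton bound: d ≤ n − k + 1.
Here n = 10, k = 6, so n − k + 1 = 5.
Given d = 2, check d ≤ 5: YES.
Slack = (n − k + 1) − d = 3.
The code is NOT MDS (slack = 3 > 0).
Description: the claimed parameters are [10, 6, 2]_4; such a code would be non-MDS.


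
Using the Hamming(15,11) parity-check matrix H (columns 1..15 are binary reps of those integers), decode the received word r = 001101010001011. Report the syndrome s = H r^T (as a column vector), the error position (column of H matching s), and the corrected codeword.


s = (0, 1, 0, 0)^T, error position = 4, corrected codeword c = 001001010001011

Compute s = H r^T mod 2 one row at a time:
  s_1 = 1 + 0 + 0 + 0 + 1 + 0 + 1 + 1 = 4 ≡ 0 (mod 2).
  s_2 = 1 + 0 + 1 + 0 + 1 + 0 + 1 + 1 = 5 ≡ 1 (mod 2).
  s_3 = 0 + 1 + 1 + 0 + 0 + 0 + 1 + 1 = 4 ≡ 0 (mod 2).
  s_4 = 0 + 1 + 0 + 0 + 0 + 0 + 0 + 1 = 2 ≡ 0 (mod 2).
s = (0, 1, 0, 0)^T — this equals column 4 of H (binary 0100), so error is at position 4.
Correct: flip bit 4 of r = 001101010001011 to get c = 001001010001011.


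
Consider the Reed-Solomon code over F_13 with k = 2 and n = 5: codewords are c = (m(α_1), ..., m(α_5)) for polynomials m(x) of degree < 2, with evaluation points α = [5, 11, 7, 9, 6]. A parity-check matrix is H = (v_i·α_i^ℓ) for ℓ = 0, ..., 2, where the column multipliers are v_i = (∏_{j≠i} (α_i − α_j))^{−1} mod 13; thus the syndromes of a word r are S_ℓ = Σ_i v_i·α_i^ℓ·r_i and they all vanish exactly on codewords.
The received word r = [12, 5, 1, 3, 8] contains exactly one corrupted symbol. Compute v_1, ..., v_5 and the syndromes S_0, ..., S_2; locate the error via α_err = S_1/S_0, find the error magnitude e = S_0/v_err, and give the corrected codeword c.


S = (9, 2, 12), error at position 5, error magnitude e = 8, c = [12, 5, 1, 3, 0].

Step 1: column multipliers v_i = (∏_{j≠i}(α_i − α_j))^{−1} mod 13.
  i = 1 (α = 5): (5−11)(5−7)(5−9)(5−6) = (−6)·(−2)·(−4)·(−1) = 48 ≡ 9, so v_1 = 9^{−1} = 3 (mod 13).
  i = 2 (α = 11): (11−5)(11−7)(11−9)(11−6) = 6·4·2·5 = 240 ≡ 6, so v_2 = 6^{−1} = 11 (mod 13).
  i = 3 (α = 7): (7−5)(7−11)(7−9)(7−6) = 2·(−4)·(−2)·1 = 16 ≡ 3, so v_3 = 3^{−1} = 9 (mod 13).
  i = 4 (α = 9): (9−5)(9−11)(9−7)(9−6) = 4·(−2)·2·3 = −48 ≡ 4, so v_4 = 4^{−1} = 10 (mod 13).
  i = 5 (α = 6): (6−5)(6−11)(6−7)(6−9) = 1·(−5)·(−1)·(−3) = −15 ≡ 11, so v_5 = 11^{−1} = 6 (mod 13).
  v = [3, 11, 9, 10, 6].
Step 2: syndromes of r = [12, 5, 1, 3, 8] (all sums mod 13).
  S_0 = Σ v_i r_i = 3·12 + 11·5 + 9·1 + 10·3 + 6·8 = 178 ≡ 9.
  S_1 = Σ v_i α_i r_i = 3·5·12 + 11·11·5 + 9·7·1 + 10·9·3 + 6·6·8 = 1406 ≡ 2.
  α_i^2 mod 13 = [12, 4, 10, 3, 10].
  S_2 = Σ v_i α_i^2 r_i = 3·12·12 + 11·4·5 + 9·10·1 + 10·3·3 + 6·10·8 = 1312 ≡ 12.
  S = (9, 2, 12) ≠ 0, so r is not a codeword (an error is present).
Step 3: locate the error. For a single error e at position i, S_ℓ = v_i·e·α_i^ℓ, so α_err = S_1/S_0.
  S_0^{−1} = 9^{−1} = 3 (mod 13), so α_err = 2·3 = 6 ≡ 6 = α_5. Error position i = 5.
  Consistency check: S_2/S_1 = 12·7 = 84 ≡ 6 = α_err ✓ (single-error assumption holds).
Step 4: error magnitude e = S_0/v_5 = S_0·∏_{j≠5}(α_5 − α_j) = 9·11 = 99 ≡ 8 (mod 13).
Step 5: correct position 5: c_5 = r_5 − e = 8 − 8 ≡ 0 (mod 13). Hence c = [12, 5, 1, 3, 0].
  Check: interpolating c through the α_i gives m(x) = 7 + 1·x (degree < 2) with m(α_i) = c_i for every i, so c is indeed a codeword.
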